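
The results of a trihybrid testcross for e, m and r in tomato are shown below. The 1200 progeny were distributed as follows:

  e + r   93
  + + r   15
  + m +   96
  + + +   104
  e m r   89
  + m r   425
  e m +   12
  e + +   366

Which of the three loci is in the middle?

m

The two most frequent reciprocal classes, + m r and e + +, are the parental types, so the F1 was + m r / e + +.
The two rarest classes, + + r and e m +, are the double crossovers. Comparing them with the parentals, only the m allele has switched, so m is the middle locus and the order is e – m – r.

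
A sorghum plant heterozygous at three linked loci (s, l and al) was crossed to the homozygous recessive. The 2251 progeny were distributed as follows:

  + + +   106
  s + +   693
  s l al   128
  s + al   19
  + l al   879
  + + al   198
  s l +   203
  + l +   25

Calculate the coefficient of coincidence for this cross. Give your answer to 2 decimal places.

The two most frequent reciprocal classes, s + + and + l al, are the parental types, so the F1 was s + + / + l al.
The two rarest classes, s + al and + l +, are the double crossovers. Comparing them with the parentals, only the al allele has switched, so al is the middle locus and the order is l – al – s.
l–al: (401 + 44)/2251 = 0.1977; al–s: (234 + 44)/2251 = 0.1235.
Expected DCO frequency = 0.1977 × 0.1235 ≈ 0.02442; observed = 44/2251 ≈ 0.01955.
Coefficient of coincidence = 0.01955/0.02442 ≈ 0.80.

0.80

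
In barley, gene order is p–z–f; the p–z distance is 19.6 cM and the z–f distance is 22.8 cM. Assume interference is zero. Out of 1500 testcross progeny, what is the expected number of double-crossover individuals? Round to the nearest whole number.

Map distances give recombination frequencies of 0.196 and 0.228 for the two intervals.
With no interference, expected double-crossover frequency = 0.196 × 0.228 = 0.04469.
Expected number = 0.04469 × 1500 = 67.03 ≈ 67.

67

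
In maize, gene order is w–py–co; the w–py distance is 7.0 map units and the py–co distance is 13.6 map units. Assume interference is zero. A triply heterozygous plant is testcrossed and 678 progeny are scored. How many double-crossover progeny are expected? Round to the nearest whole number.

6

Map distances give recombination frequencies of 0.070 and 0.136 for the two intervals.
With no interference, expected double-crossover frequency = 0.070 × 0.136 = 0.00952.
Expected number = 0.00952 × 678 = 6.45 ≈ 6.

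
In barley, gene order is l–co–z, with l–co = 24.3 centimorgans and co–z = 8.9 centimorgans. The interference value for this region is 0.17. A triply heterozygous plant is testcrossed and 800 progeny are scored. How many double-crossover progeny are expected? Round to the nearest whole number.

Map distances give recombination frequencies of 0.243 and 0.089 for the two intervals.
With interference 0.17 (so coincidence = 0.83), expected double-crossover frequency = 0.243 × 0.089 × 0.83 = 0.01795.
Expected number = 0.01795 × 800 = 14.36 ≈ 14.

14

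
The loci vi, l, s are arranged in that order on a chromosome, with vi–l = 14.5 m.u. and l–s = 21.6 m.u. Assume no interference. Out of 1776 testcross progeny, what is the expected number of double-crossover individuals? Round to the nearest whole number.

56

Map distances give recombination frequencies of 0.145 and 0.216 for the two intervals.
With no interference, expected double-crossover frequency = 0.145 × 0.216 = 0.03132.
Expected number = 0.03132 × 1776 = 55.62 ≈ 56.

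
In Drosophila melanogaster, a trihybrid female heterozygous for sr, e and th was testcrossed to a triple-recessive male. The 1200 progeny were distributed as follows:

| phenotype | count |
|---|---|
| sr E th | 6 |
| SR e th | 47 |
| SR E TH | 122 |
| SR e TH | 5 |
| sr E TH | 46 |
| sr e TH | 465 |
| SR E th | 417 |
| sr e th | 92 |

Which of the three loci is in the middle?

sr

The two most frequent reciprocal classes, sr e TH and SR E th, are the parental types, so the F1 was sr e TH / SR E th.
The two rarest classes, SR e TH and sr E th, are the double crossovers. Comparing them with the parentals, only the sr allele has switched, so sr is the middle locus and the order is th – sr – e.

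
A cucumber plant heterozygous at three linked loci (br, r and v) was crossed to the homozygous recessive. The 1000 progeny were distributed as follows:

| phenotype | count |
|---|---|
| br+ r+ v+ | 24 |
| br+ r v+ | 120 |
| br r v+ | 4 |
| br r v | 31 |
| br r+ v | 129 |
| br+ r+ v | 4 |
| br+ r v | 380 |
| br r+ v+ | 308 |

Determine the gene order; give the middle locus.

The two most frequent reciprocal classes, br r+ v+ and br+ r v, are the parental types, so the F1 was br r+ v+ / br+ r v.
The two rarest classes, br r v+ and br+ r+ v, are the double crossovers. Comparing them with the parentals, only the r allele has switched, so r is the middle locus and the order is v – r – br.

r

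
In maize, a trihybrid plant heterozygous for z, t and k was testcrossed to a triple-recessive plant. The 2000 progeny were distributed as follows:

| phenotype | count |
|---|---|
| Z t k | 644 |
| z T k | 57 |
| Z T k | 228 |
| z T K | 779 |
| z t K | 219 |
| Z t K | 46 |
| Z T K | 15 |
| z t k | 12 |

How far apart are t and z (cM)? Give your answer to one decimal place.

The two most frequent reciprocal classes, Z t k and z T K, are the parental types, so the F1 was Z t k / z T K.
The two rarest classes, z t k and Z T K, are the double crossovers. Comparing them with the parentals, only the z allele has switched, so z is the middle locus and the order is k – z – t.
Crossovers in the z–t interval produce the single-crossover classes Z T k and z t K (228 + 219 = 447) plus the double crossovers (27).
RF(z–t) = (447 + 27) / 2000 = 474/2000 = 0.2370 → 23.7 cM.

23.7 cM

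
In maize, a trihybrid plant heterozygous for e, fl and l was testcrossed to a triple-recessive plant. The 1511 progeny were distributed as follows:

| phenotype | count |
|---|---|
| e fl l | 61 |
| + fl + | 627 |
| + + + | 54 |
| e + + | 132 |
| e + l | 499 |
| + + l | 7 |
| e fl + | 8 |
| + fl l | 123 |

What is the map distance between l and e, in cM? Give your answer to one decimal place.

The two most frequent reciprocal classes, e + l and + fl +, are the parental types, so the F1 was e + l / + fl +.
The two rarest classes, + + l and e fl +, are the double crossovers. Comparing them with the parentals, only the e allele has switched, so e is the middle locus and the order is l – e – fl.
Crossovers in the l–e interval produce the single-crossover classes e + + and + fl l (132 + 123 = 255) plus the double crossovers (15).
RF(l–e) = (255 + 15) / 1511 = 270/1511 = 0.1787 → 17.9 cM.

17.9 cM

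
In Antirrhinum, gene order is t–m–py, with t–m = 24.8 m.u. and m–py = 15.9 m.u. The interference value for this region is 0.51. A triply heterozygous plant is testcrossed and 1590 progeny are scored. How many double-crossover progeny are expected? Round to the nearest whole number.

31

Map distances give recombination frequencies of 0.248 and 0.159 for the two intervals.
With interference 0.51 (so coincidence = 0.49), expected double-crossover frequency = 0.248 × 0.159 × 0.49 = 0.01932.
Expected number = 0.01932 × 1590 = 30.72 ≈ 31.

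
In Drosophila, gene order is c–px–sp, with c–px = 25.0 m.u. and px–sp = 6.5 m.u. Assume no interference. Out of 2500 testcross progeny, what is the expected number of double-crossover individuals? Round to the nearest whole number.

41

Map distances give recombination frequencies of 0.250 and 0.065 for the two intervals.
With no interference, expected double-crossover frequency = 0.250 × 0.065 = 0.01625.
Expected number = 0.01625 × 2500 = 40.62 ≈ 41.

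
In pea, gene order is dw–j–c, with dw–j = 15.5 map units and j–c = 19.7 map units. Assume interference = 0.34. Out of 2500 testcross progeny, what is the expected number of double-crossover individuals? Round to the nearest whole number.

50

Map distances give recombination frequencies of 0.155 and 0.197 for the two intervals.
With interference 0.34 (so coincidence = 0.66), expected double-crossover frequency = 0.155 × 0.197 × 0.66 = 0.02015.
Expected number = 0.02015 × 2500 = 50.38 ≈ 50.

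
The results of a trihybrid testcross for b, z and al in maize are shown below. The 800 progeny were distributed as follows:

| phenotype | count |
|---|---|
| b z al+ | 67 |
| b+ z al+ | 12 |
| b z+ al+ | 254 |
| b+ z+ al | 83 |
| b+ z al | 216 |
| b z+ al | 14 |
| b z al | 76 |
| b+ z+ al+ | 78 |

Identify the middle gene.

The two most frequent reciprocal classes, b+ z al and b z+ al+, are the parental types, so the F1 was b+ z al / b z+ al+.
The two rarest classes, b+ z al+ and b z+ al, are the double crossovers. Comparing them with the parentals, only the al allele has switched, so al is the middle locus and the order is z – al – b.

al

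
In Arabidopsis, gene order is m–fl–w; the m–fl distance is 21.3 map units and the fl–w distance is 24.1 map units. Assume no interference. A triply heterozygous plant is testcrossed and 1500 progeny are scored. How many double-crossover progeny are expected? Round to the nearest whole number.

Map distances give recombination frequencies of 0.213 and 0.241 for the two intervals.
With no interference, expected double-crossover frequency = 0.213 × 0.241 = 0.05133.
Expected number = 0.05133 × 1500 = 77.00 ≈ 77.

77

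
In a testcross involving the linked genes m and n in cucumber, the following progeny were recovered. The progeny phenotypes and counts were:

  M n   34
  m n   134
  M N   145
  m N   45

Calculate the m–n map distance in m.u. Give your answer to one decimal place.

The two most frequent classes, M N (145) and m n (134), are the parental types, so the F1 was M N / m n.
The recombinant classes are M n and m N: 34 + 45 = 79.
Recombination frequency = 79/358 = 0.2207 ≈ 22.1%, i.e. 22.1 m.u.

22.1 m.u.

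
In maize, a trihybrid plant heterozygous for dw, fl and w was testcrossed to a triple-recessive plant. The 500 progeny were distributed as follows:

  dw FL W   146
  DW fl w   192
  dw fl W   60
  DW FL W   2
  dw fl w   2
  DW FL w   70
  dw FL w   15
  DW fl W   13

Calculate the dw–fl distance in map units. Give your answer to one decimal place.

26.8 map units

The two most frequent reciprocal classes, dw FL W and DW fl w, are the parental types, so the F1 was dw FL W / DW fl w.
The two rarest classes, DW FL W and dw fl w, are the double crossovers. Comparing them with the parentals, only the dw allele has switched, so dw is the middle locus and the order is fl – dw – w.
Crossovers in the fl–dw interval produce the single-crossover classes dw fl W and DW FL w (60 + 70 = 130) plus the double crossovers (4).
RF(fl–dw) = (130 + 4) / 500 = 134/500 = 0.2680 → 26.8 map units.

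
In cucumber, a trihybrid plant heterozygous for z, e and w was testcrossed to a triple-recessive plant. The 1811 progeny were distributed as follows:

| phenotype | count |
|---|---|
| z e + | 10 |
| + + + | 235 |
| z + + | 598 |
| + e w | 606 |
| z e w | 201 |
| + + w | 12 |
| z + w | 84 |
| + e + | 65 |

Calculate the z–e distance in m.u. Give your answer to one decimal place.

25.3 m.u.

The two most frequent reciprocal classes, + e w and z + +, are the parental types, so the F1 was + e w / z + +.
The two rarest classes, + + w and z e +, are the double crossovers. Comparing them with the parentals, only the e allele has switched, so e is the middle locus and the order is z – e – w.
Crossovers in the z–e interval produce the single-crossover classes z e w and + + + (201 + 235 = 436) plus the double crossovers (22).
RF(z–e) = (436 + 22) / 1811 = 458/1811 = 0.2529 → 25.3 m.u.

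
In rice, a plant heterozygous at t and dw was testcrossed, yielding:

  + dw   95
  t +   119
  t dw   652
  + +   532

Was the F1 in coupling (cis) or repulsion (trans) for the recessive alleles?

cis

The two most frequent classes are + + (532) and t dw (652); these are the parental (non-recombinant) types.
So the F1 carried + + on one chromosome and t dw on the other — the recessive alleles are on the same chromosome (cis / coupling).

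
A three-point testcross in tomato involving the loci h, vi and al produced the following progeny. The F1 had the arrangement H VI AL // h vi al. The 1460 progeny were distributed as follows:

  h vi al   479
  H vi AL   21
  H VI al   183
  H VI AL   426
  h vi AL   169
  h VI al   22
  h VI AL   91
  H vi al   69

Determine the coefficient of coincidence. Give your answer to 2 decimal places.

The two rarest classes, H vi AL and h VI al, are the double crossovers. Comparing them with the parentals, only the vi allele has switched, so vi is the middle locus and the order is h – vi – al.
h–vi: (160 + 43)/1460 = 0.1390; vi–al: (352 + 43)/1460 = 0.2705.
Expected DCO frequency = 0.1390 × 0.2705 ≈ 0.03760; observed = 43/1460 ≈ 0.02945.
Coefficient of coincidence = 0.02945/0.03760 ≈ 0.78.

0.78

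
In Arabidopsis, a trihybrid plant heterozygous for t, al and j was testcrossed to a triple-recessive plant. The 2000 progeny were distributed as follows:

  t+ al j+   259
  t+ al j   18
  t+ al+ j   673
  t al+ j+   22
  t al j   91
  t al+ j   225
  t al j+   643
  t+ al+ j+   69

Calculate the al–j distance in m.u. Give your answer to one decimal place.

The two most frequent reciprocal classes, t+ al+ j and t al j+, are the parental types, so the F1 was t+ al+ j / t al j+.
The two rarest classes, t+ al j and t al+ j+, are the double crossovers. Comparing them with the parentals, only the al allele has switched, so al is the middle locus and the order is j – al – t.
Crossovers in the j–al interval produce the single-crossover classes t+ al+ j+ and t al j (69 + 91 = 160) plus the double crossovers (40).
RF(j–al) = (160 + 40) / 2000 = 200/2000 = 0.1000 → 10.0 m.u.

10.0 m.u.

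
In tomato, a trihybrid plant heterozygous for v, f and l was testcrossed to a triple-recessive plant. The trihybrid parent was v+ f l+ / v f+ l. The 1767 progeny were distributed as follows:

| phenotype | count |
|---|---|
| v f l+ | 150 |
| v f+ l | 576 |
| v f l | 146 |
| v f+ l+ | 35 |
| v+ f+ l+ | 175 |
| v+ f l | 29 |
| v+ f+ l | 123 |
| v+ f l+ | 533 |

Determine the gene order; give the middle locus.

The two rarest classes, v+ f l and v f+ l+, are the double crossovers. Comparing them with the parentals, only the l allele has switched, so l is the middle locus and the order is v – l – f.

l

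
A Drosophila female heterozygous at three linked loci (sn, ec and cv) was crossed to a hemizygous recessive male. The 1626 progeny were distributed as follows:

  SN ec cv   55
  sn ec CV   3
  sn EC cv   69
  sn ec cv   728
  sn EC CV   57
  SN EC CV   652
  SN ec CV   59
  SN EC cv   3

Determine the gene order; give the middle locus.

cv

The two most frequent reciprocal classes, sn ec cv and SN EC CV, are the parental types, so the F1 was sn ec cv / SN EC CV.
The two rarest classes, sn ec CV and SN EC cv, are the double crossovers. Comparing them with the parentals, only the cv allele has switched, so cv is the middle locus and the order is ec – cv – sn.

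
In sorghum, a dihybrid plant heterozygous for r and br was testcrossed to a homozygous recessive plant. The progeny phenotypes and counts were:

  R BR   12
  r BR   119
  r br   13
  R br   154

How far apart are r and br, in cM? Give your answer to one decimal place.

The two most frequent classes, R br (154) and r BR (119), are the parental types, so the F1 was R br / r BR.
The recombinant classes are R BR and r br: 12 + 13 = 25.
Recombination frequency = 25/298 = 0.0839 ≈ 8.4%, i.e. 8.4 cM.

8.4 cM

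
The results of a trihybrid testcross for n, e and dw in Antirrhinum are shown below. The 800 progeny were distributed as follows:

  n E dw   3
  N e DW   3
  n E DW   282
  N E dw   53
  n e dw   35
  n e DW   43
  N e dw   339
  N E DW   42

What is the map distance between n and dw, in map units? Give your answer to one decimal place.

10.4 map units

The two most frequent reciprocal classes, n E DW and N e dw, are the parental types, so the F1 was n E DW / N e dw.
The two rarest classes, n E dw and N e DW, are the double crossovers. Comparing them with the parentals, only the dw allele has switched, so dw is the middle locus and the order is e – dw – n.
Crossovers in the dw–n interval produce the single-crossover classes N E DW and n e dw (42 + 35 = 77) plus the double crossovers (6).
RF(dw–n) = (77 + 6) / 800 = 83/800 = 0.1037 → 10.4 map units.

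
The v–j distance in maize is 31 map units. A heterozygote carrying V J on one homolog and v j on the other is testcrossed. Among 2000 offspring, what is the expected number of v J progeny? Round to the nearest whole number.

A map distance of 31 map units corresponds to a recombination frequency of 0.310.
The F1 is V J / v j, so v J is a recombinant gamete class with expected frequency r/2 = 0.310/2 = 0.1550.
Expected number = 0.1550 × 2000 = 310.00 ≈ 310.

310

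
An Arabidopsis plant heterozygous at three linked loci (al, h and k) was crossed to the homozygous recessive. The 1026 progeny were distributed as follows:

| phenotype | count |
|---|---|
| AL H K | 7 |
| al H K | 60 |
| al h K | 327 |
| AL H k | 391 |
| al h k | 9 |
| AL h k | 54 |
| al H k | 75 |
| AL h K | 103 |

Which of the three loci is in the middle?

k

The two most frequent reciprocal classes, al h K and AL H k, are the parental types, so the F1 was al h K / AL H k.
The two rarest classes, al h k and AL H K, are the double crossovers. Comparing them with the parentals, only the k allele has switched, so k is the middle locus and the order is h – k – al.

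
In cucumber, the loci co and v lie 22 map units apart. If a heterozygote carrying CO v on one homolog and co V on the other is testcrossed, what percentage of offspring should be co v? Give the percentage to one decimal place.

11.0%

A map distance of 22 map units corresponds to a recombination frequency of 0.220.
The F1 is CO v / co V, so co v is a recombinant gamete class with expected frequency r/2 = 0.220/2 = 0.1100.
That is 0.1100 = 11.0% of the progeny.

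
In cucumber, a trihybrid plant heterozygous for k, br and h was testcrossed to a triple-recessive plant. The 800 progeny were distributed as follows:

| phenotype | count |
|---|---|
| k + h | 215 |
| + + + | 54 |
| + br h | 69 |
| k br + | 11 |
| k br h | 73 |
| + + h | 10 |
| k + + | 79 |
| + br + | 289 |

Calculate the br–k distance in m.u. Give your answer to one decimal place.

18.5 m.u.

The two most frequent reciprocal classes, + br + and k + h, are the parental types, so the F1 was + br + / k + h.
The two rarest classes, k br + and + + h, are the double crossovers. Comparing them with the parentals, only the k allele has switched, so k is the middle locus and the order is br – k – h.
Crossovers in the br–k interval produce the single-crossover classes + + + and k br h (54 + 73 = 127) plus the double crossovers (21).
RF(br–k) = (127 + 21) / 800 = 148/800 = 0.1850 → 18.5 m.u.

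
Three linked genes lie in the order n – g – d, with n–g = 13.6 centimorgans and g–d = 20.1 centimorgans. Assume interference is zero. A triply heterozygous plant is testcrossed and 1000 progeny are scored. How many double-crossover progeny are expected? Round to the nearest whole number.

27

Map distances give recombination frequencies of 0.136 and 0.201 for the two intervals.
With no interference, expected double-crossover frequency = 0.136 × 0.201 = 0.02734.
Expected number = 0.02734 × 1000 = 27.34 ≈ 27.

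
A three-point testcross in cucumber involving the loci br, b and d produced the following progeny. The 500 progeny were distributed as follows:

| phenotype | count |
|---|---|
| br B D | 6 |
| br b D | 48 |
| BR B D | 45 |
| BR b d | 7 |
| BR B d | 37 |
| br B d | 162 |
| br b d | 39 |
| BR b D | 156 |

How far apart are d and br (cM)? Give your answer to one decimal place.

19.6 cM

The two most frequent reciprocal classes, BR b D and br B d, are the parental types, so the F1 was BR b D / br B d.
The two rarest classes, BR b d and br B D, are the double crossovers. Comparing them with the parentals, only the d allele has switched, so d is the middle locus and the order is b – d – br.
Crossovers in the d–br interval produce the single-crossover classes br b D and BR B d (48 + 37 = 85) plus the double crossovers (13).
RF(d–br) = (85 + 13) / 500 = 98/500 = 0.1960 → 19.6 cM.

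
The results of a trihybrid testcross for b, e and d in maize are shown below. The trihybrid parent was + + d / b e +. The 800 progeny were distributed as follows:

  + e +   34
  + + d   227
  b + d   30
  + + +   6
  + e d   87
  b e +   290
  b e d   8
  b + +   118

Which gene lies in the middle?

d

The two rarest classes, + + + and b e d, are the double crossovers. Comparing them with the parentals, only the d allele has switched, so d is the middle locus and the order is b – d – e.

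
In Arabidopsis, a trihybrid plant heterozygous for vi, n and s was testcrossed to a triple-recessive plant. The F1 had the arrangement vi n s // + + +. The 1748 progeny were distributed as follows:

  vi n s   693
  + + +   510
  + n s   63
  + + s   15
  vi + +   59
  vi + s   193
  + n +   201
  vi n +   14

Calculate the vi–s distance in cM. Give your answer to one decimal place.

8.6 cM

The two rarest classes, vi n + and + + s, are the double crossovers. Comparing them with the parentals, only the s allele has switched, so s is the middle locus and the order is vi – s – n.
Crossovers in the vi–s interval produce the single-crossover classes + n s and vi + + (63 + 59 = 122) plus the double crossovers (29).
RF(vi–s) = (122 + 29) / 1748 = 151/1748 = 0.0864 → 8.6 cM.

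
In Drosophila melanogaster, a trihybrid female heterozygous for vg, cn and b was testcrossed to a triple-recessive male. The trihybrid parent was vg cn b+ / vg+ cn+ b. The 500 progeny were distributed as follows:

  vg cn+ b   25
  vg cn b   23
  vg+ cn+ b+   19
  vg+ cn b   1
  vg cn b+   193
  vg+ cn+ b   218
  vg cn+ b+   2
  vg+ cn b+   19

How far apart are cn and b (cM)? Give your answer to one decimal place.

The two rarest classes, vg cn+ b+ and vg+ cn b, are the double crossovers. Comparing them with the parentals, only the cn allele has switched, so cn is the middle locus and the order is b – cn – vg.
Crossovers in the b–cn interval produce the single-crossover classes vg cn b and vg+ cn+ b+ (23 + 19 = 42) plus the double crossovers (3).
RF(b–cn) = (42 + 3) / 500 = 45/500 = 0.0900 → 9.0 cM.

9.0 cM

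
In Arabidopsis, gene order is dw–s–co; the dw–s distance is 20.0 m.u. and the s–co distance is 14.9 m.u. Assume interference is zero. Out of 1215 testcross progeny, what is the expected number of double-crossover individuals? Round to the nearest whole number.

Map distances give recombination frequencies of 0.200 and 0.149 for the two intervals.
With no interference, expected double-crossover frequency = 0.200 × 0.149 = 0.02980.
Expected number = 0.02980 × 1215 = 36.21 ≈ 36.

36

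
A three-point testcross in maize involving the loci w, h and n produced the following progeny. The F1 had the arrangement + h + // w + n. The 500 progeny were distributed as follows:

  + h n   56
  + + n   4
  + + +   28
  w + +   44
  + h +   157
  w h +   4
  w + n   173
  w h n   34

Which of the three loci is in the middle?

w

The two rarest classes, w h + and + + n, are the double crossovers. Comparing them with the parentals, only the w allele has switched, so w is the middle locus and the order is h – w – n.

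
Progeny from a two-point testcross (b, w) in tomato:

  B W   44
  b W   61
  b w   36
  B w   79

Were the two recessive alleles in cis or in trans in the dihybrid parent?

The two most frequent classes are B w (79) and b W (61); these are the parental (non-recombinant) types.
So the F1 carried B w on one chromosome and b W on the other — the recessive alleles are on opposite chromosomes (trans / repulsion).

trans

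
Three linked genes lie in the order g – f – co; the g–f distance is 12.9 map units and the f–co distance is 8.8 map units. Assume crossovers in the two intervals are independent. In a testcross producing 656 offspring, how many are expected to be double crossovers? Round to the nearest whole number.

7

Map distances give recombination frequencies of 0.129 and 0.088 for the two intervals.
With no interference, expected double-crossover frequency = 0.129 × 0.088 = 0.01135.
Expected number = 0.01135 × 656 = 7.45 ≈ 7.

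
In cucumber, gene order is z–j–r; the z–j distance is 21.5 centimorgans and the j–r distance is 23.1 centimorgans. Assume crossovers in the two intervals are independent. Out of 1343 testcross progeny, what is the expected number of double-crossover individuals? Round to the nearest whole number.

67

Map distances give recombination frequencies of 0.215 and 0.231 for the two intervals.
With no interference, expected double-crossover frequency = 0.215 × 0.231 = 0.04967.
Expected number = 0.04967 × 1343 = 66.70 ≈ 67.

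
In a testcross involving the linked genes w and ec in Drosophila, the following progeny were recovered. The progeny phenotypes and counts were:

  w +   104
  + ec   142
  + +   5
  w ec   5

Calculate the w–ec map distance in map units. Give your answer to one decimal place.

The two most frequent classes, + ec (142) and w + (104), are the parental types, so the F1 was + ec / w +.
The recombinant classes are + + and w ec: 5 + 5 = 10.
Recombination frequency = 10/256 = 0.0391 ≈ 3.9%, i.e. 3.9 map units.

3.9 map units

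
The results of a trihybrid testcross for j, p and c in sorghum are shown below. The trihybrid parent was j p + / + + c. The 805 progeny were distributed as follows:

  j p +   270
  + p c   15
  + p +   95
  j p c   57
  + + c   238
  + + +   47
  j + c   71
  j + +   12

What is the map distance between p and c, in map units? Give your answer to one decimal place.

16.3 map units

The two rarest classes, j + + and + p c, are the double crossovers. Comparing them with the parentals, only the p allele has switched, so p is the middle locus and the order is c – p – j.
Crossovers in the c–p interval produce the single-crossover classes j p c and + + + (57 + 47 = 104) plus the double crossovers (27).
RF(c–p) = (104 + 27) / 805 = 131/805 = 0.1627 → 16.3 map units.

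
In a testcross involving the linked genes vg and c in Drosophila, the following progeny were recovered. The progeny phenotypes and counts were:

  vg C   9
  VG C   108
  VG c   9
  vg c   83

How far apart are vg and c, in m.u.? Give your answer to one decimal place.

8.6 m.u.

The two most frequent classes, VG C (108) and vg c (83), are the parental types, so the F1 was VG C / vg c.
The recombinant classes are VG c and vg C: 9 + 9 = 18.
Recombination frequency = 18/209 = 0.0861 ≈ 8.6%, i.e. 8.6 m.u.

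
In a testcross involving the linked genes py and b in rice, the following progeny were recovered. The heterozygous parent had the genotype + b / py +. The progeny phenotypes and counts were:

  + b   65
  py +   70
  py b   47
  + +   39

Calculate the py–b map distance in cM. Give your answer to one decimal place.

38.9 cM

The recombinant classes are + + and py b: 39 + 47 = 86.
Recombination frequency = 86/221 = 0.3891 ≈ 38.9%, i.e. 38.9 cM.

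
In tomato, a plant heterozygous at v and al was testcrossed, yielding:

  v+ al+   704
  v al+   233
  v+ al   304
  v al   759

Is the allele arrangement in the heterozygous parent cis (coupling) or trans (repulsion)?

cis

The two most frequent classes are v+ al+ (704) and v al (759); these are the parental (non-recombinant) types.
So the F1 carried v+ al+ on one chromosome and v al on the other — the recessive alleles are on the same chromosome (cis / coupling).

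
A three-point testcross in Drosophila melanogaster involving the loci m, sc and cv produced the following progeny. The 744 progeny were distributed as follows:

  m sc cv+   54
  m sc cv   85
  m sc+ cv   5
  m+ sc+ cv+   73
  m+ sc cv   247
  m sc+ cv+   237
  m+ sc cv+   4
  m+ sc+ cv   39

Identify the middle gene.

The two most frequent reciprocal classes, m+ sc cv and m sc+ cv+, are the parental types, so the F1 was m+ sc cv / m sc+ cv+.
The two rarest classes, m+ sc cv+ and m sc+ cv, are the double crossovers. Comparing them with the parentals, only the cv allele has switched, so cv is the middle locus and the order is m – cv – sc.

cv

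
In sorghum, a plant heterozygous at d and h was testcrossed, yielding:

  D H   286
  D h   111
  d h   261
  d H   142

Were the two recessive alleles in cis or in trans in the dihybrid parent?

The two most frequent classes are D H (286) and d h (261); these are the parental (non-recombinant) types.
So the F1 carried D H on one chromosome and d h on the other — the recessive alleles are on the same chromosome (cis / coupling).

cis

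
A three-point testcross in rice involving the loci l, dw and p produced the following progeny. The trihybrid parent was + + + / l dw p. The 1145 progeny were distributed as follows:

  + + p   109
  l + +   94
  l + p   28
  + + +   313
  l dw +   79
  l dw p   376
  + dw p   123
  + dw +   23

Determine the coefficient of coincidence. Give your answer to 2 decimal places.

The two rarest classes, + dw + and l + p, are the double crossovers. Comparing them with the parentals, only the dw allele has switched, so dw is the middle locus and the order is l – dw – p.
l–dw: (217 + 51)/1145 = 0.2341; dw–p: (188 + 51)/1145 = 0.2087.
Expected DCO frequency = 0.2341 × 0.2087 ≈ 0.04886; observed = 51/1145 ≈ 0.04454.
Coefficient of coincidence = 0.04454/0.04886 ≈ 0.91.

0.91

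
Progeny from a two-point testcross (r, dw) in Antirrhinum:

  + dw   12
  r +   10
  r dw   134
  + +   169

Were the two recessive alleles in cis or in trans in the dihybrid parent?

The two most frequent classes are + + (169) and r dw (134); these are the parental (non-recombinant) types.
So the F1 carried + + on one chromosome and r dw on the other — the recessive alleles are on the same chromosome (cis / coupling).

cis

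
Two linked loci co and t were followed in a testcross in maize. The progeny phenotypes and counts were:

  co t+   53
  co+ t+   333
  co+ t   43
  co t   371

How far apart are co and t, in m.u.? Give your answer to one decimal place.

The two most frequent classes, co+ t+ (333) and co t (371), are the parental types, so the F1 was co+ t+ / co t.
The recombinant classes are co+ t and co t+: 43 + 53 = 96.
Recombination frequency = 96/800 = 0.1200 ≈ 12.0%, i.e. 12.0 m.u.

12.0 m.u.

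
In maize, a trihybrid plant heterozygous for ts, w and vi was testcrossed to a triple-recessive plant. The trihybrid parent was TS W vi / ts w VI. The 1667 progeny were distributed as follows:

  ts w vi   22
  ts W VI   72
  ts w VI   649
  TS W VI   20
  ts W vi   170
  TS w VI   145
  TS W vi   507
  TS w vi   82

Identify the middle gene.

vi

The two rarest classes, TS W VI and ts w vi, are the double crossovers. Comparing them with the parentals, only the vi allele has switched, so vi is the middle locus and the order is ts – vi – w.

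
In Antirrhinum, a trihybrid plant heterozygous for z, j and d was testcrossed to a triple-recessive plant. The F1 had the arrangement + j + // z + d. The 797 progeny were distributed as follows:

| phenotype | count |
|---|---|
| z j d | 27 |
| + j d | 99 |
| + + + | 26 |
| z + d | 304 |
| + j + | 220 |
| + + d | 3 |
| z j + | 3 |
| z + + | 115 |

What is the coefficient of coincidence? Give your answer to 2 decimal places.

The two rarest classes, z j + and + + d, are the double crossovers. Comparing them with the parentals, only the z allele has switched, so z is the middle locus and the order is j – z – d.
j–z: (53 + 6)/797 = 0.0740; z–d: (214 + 6)/797 = 0.2760.
Expected DCO frequency = 0.0740 × 0.2760 ≈ 0.02042; observed = 6/797 ≈ 0.00753.
Coefficient of coincidence = 0.00753/0.02042 ≈ 0.37.

0.37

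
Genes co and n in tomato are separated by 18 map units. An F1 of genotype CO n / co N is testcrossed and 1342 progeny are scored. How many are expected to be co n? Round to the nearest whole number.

121

A map distance of 18 map units corresponds to a recombination frequency of 0.180.
The F1 is CO n / co N, so co n is a recombinant gamete class with expected frequency r/2 = 0.180/2 = 0.0900.
Expected number = 0.0900 × 1342 = 120.78 ≈ 121.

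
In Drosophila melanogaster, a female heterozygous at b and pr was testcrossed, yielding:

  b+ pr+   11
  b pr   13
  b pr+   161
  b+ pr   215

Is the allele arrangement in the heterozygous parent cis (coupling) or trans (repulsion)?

The two most frequent classes are b+ pr (215) and b pr+ (161); these are the parental (non-recombinant) types.
So the F1 carried b+ pr on one chromosome and b pr+ on the other — the recessive alleles are on opposite chromosomes (trans / repulsion).

trans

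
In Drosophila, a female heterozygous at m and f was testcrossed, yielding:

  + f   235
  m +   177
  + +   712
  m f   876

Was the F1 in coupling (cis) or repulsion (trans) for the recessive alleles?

The two most frequent classes are + + (712) and m f (876); these are the parental (non-recombinant) types.
So the F1 carried + + on one chromosome and m f on the other — the recessive alleles are on the same chromosome (cis / coupling).

cis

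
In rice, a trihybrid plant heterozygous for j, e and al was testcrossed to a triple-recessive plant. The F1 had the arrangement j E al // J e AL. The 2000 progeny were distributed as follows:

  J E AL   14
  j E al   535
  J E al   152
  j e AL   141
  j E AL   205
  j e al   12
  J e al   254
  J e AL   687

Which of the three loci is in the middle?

e

The two rarest classes, j e al and J E AL, are the double crossovers. Comparing them with the parentals, only the e allele has switched, so e is the middle locus and the order is al – e – j.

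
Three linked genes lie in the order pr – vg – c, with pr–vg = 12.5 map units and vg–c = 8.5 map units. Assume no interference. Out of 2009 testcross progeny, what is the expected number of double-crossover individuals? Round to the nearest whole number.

21

Map distances give recombination frequencies of 0.125 and 0.085 for the two intervals.
With no interference, expected double-crossover frequency = 0.125 × 0.085 = 0.01063.
Expected number = 0.01063 × 2009 = 21.35 ≈ 21.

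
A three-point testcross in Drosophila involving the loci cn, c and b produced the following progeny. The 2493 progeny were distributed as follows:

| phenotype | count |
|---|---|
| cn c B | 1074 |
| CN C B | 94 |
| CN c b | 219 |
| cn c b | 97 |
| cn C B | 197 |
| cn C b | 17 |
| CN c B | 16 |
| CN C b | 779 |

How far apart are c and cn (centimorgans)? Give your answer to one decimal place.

The two most frequent reciprocal classes, CN C b and cn c B, are the parental types, so the F1 was CN C b / cn c B.
The two rarest classes, cn C b and CN c B, are the double crossovers. Comparing them with the parentals, only the cn allele has switched, so cn is the middle locus and the order is c – cn – b.
Crossovers in the c–cn interval produce the single-crossover classes CN c b and cn C B (219 + 197 = 416) plus the double crossovers (33).
RF(c–cn) = (416 + 33) / 2493 = 449/2493 = 0.1801 → 18.0 centimorgans.

18.0 centimorgans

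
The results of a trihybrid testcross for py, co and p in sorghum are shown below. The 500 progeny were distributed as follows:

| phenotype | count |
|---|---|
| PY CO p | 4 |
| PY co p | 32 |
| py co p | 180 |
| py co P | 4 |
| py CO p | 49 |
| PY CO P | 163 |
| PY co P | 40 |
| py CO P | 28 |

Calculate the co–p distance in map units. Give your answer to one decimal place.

The two most frequent reciprocal classes, PY CO P and py co p, are the parental types, so the F1 was PY CO P / py co p.
The two rarest classes, PY CO p and py co P, are the double crossovers. Comparing them with the parentals, only the p allele has switched, so p is the middle locus and the order is co – p – py.
Crossovers in the co–p interval produce the single-crossover classes PY co P and py CO p (40 + 49 = 89) plus the double crossovers (8).
RF(co–p) = (89 + 8) / 500 = 97/500 = 0.1940 → 19.4 map units.

19.4 map units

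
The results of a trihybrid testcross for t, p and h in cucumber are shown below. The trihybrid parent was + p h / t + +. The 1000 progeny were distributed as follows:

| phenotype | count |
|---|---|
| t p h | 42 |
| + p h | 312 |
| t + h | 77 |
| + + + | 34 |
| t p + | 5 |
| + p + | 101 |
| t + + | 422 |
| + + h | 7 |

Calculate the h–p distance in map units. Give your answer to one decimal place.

19.0 map units

The two rarest classes, + + h and t p +, are the double crossovers. Comparing them with the parentals, only the p allele has switched, so p is the middle locus and the order is h – p – t.
Crossovers in the h–p interval produce the single-crossover classes + p + and t + h (101 + 77 = 178) plus the double crossovers (12).
RF(h–p) = (178 + 12) / 1000 = 190/1000 = 0.1900 → 19.0 map units.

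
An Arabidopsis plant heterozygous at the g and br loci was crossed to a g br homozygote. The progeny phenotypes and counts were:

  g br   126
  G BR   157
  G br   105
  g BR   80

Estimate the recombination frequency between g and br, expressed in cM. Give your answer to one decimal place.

39.5 cM

The two most frequent classes, G BR (157) and g br (126), are the parental types, so the F1 was G BR / g br.
The recombinant classes are G br and g BR: 105 + 80 = 185.
Recombination frequency = 185/468 = 0.3953 ≈ 39.5%, i.e. 39.5 cM.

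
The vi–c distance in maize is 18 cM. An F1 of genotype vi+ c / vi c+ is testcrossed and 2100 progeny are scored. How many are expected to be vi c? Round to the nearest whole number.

189

A map distance of 18 cM corresponds to a recombination frequency of 0.180.
The F1 is vi+ c / vi c+, so vi c is a recombinant gamete class with expected frequency r/2 = 0.180/2 = 0.0900.
Expected number = 0.0900 × 2100 = 189.00 ≈ 189.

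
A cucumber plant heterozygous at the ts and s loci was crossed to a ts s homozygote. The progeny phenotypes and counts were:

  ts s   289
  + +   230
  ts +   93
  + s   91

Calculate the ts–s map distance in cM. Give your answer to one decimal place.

The two most frequent classes, + + (230) and ts s (289), are the parental types, so the F1 was + + / ts s.
The recombinant classes are + s and ts +: 91 + 93 = 184.
Recombination frequency = 184/703 = 0.2617 ≈ 26.2%, i.e. 26.2 cM.

26.2 cM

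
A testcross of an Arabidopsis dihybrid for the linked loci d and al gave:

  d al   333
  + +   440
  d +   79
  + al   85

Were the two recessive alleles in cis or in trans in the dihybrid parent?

The two most frequent classes are + + (440) and d al (333); these are the parental (non-recombinant) types.
So the F1 carried + + on one chromosome and d al on the other — the recessive alleles are on the same chromosome (cis / coupling).

cis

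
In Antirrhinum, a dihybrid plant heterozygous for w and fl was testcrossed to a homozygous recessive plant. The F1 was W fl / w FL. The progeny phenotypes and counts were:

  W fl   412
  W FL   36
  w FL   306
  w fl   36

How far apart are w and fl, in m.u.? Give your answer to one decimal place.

The recombinant classes are W FL and w fl: 36 + 36 = 72.
Recombination frequency = 72/790 = 0.0911 ≈ 9.1%, i.e. 9.1 m.u.

9.1 m.u.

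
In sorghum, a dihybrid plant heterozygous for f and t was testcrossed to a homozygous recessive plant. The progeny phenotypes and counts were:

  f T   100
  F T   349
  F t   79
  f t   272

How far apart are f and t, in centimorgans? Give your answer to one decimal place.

The two most frequent classes, F T (349) and f t (272), are the parental types, so the F1 was F T / f t.
The recombinant classes are F t and f T: 79 + 100 = 179.
Recombination frequency = 179/800 = 0.2238 ≈ 22.4%, i.e. 22.4 centimorgans.

22.4 centimorgans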